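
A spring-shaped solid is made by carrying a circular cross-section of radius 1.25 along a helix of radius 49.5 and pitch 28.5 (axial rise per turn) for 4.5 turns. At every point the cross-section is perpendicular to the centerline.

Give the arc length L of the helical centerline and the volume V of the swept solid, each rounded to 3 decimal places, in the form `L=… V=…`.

L=1405.443 V=6898.954

2πR = 2π·49.5 = 311.017673
per-turn = √(311.017673² + 28.5²) = √(96731.9927 + 812.25) = √97544.2427 = 312.320737
L = 4.5 × 312.320737 = 1405.443316
V = π·1.25² × L = 4.908739 × 1405.443316 = 6898.953746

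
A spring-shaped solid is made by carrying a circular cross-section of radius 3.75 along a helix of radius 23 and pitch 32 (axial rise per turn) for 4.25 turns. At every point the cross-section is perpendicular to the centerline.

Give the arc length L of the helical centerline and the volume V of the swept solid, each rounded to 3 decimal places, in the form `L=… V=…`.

L=629.059 V=27790.959

2πR = 2π·23 = 144.513262
per-turn = √(144.513262² + 32²) = √(20884.0829 + 1024) = √21908.0829 = 148.013793
L = 4.25 × 148.013793 = 629.058620
V = π·3.75² × L = 44.178647 × 629.058620 = 27790.958529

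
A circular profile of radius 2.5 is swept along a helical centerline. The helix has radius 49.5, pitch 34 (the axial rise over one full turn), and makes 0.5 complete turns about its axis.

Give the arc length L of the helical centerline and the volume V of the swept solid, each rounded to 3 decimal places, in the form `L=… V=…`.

2πR = 2π·49.5 = 311.017673
per-turn = √(311.017673² + 34²) = √(96731.9927 + 1156) = √97887.9927 = 312.870569
L = 0.5 × 312.870569 = 156.435284
V = π·2.5² × L = 19.634954 × 156.435284 = 3071.599625

L=156.435 V=3071.600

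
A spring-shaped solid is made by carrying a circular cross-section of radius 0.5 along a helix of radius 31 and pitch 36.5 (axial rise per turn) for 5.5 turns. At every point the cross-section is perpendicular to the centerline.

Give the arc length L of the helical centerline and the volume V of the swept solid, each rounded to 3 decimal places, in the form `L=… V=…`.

2πR = 2π·31 = 194.778745
per-turn = √(194.778745² + 36.5²) = √(37938.7593 + 1332.25) = √39271.0093 = 198.169143
L = 5.5 × 198.169143 = 1089.930288
V = π·0.5² × L = 0.785398 × 1089.930288 = 856.029246

L=1089.930 V=856.029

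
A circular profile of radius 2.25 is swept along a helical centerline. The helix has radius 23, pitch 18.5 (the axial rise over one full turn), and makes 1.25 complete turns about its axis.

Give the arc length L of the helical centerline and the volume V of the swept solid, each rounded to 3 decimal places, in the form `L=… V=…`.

2πR = 2π·23 = 144.513262
per-turn = √(144.513262² + 18.5²) = √(20884.0829 + 342.25) = √21226.3329 = 145.692597
L = 1.25 × 145.692597 = 182.115747
V = π·2.25² × L = 15.904313 × 182.115747 = 2896.425802

L=182.116 V=2896.426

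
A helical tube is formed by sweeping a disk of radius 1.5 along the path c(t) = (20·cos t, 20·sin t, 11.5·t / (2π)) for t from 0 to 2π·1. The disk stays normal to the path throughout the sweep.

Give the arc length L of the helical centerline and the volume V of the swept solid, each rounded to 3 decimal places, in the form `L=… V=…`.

L=126.189 V=891.976

2πR = 2π·20 = 125.663706
per-turn = √(125.663706² + 11.5²) = √(15791.3670 + 132.25) = √15923.6170 = 126.188815
L = 1 × 126.188815 = 126.188815
V = π·1.5² × L = 7.068583 × 126.188815 = 891.976172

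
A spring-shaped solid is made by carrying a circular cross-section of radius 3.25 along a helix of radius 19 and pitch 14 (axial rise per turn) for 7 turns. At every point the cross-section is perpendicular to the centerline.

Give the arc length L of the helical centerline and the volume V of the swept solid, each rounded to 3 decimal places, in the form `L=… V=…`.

2πR = 2π·19 = 119.380521
per-turn = √(119.380521² + 14²) = √(14251.7088 + 196) = √14447.7088 = 120.198622
L = 7 × 120.198622 = 841.390355
V = π·3.25² × L = 33.183072 × 841.390355 = 27919.917060

L=841.390 V=27919.917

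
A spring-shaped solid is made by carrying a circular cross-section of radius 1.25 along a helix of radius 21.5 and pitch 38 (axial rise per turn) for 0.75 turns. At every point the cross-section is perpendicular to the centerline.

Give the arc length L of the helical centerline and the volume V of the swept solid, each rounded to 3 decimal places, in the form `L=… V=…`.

2πR = 2π·21.5 = 135.088484
per-turn = √(135.088484² + 38²) = √(18248.8985 + 1444) = √19692.8985 = 140.331388
L = 0.75 × 140.331388 = 105.248541
V = π·1.25² × L = 4.908739 × 105.248541 = 516.637569

L=105.249 V=516.638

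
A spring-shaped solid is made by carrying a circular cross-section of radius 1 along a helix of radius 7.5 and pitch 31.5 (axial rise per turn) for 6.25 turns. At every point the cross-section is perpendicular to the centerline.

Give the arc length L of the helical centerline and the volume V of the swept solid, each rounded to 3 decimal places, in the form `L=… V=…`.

2πR = 2π·7.5 = 47.123890
per-turn = √(47.123890² + 31.5²) = √(2220.6610 + 992.25) = √3212.9110 = 56.682546
L = 6.25 × 56.682546 = 354.265911
V = π·1² × L = 3.141593 × 354.265911 = 1112.959183

L=354.266 V=1112.959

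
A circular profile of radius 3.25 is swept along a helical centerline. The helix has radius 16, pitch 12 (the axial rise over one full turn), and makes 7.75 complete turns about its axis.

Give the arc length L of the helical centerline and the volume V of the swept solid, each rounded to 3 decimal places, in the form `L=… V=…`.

L=784.646 V=26036.961

2πR = 2π·16 = 100.530965
per-turn = √(100.530965² + 12²) = √(10106.4749 + 144) = √10250.4749 = 101.244629
L = 7.75 × 101.244629 = 784.645875
V = π·3.25² × L = 33.183072 × 784.645875 = 26036.960880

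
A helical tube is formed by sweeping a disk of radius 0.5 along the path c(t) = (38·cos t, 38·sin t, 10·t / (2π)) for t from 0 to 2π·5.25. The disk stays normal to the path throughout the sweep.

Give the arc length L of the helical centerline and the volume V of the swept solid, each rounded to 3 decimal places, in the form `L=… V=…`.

2πR = 2π·38 = 238.761042
per-turn = √(238.761042² + 10²) = √(57006.8350 + 100) = √57106.8350 = 238.970364
L = 5.25 × 238.970364 = 1254.594413
V = π·0.5² × L = 0.785398 × 1254.594413 = 985.356148

L=1254.594 V=985.356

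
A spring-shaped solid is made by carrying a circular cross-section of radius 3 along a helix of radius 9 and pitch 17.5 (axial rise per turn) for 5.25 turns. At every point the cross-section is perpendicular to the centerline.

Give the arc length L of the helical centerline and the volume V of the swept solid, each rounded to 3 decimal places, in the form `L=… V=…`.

L=310.772 V=8786.863

2πR = 2π·9 = 56.548668
per-turn = √(56.548668² + 17.5²) = √(3197.7518 + 306.25) = √3504.0018 = 59.194610
L = 5.25 × 59.194610 = 310.771701
V = π·3² × L = 28.274334 × 310.771701 = 8786.862844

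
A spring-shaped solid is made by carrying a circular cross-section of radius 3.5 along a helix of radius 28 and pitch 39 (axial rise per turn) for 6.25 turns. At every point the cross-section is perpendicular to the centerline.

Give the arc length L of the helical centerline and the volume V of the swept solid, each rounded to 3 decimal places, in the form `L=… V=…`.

L=1126.251 V=43343.206

2πR = 2π·28 = 175.929189
per-turn = √(175.929189² + 39²) = √(30951.0794 + 1521) = √32472.0794 = 180.200109
L = 6.25 × 180.200109 = 1126.250683
V = π·3.5² × L = 38.484510 × 1126.250683 = 43343.205691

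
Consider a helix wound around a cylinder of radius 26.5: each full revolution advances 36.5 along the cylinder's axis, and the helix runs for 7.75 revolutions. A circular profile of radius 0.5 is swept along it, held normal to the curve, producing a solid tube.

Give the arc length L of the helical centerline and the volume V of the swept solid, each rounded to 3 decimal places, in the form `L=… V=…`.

2πR = 2π·26.5 = 166.504411
per-turn = √(166.504411² + 36.5²) = √(27723.7188 + 1332.25) = √29055.9688 = 170.458114
L = 7.75 × 170.458114 = 1321.050387
V = π·0.5² × L = 0.785398 × 1321.050387 = 1037.550547

L=1321.050 V=1037.551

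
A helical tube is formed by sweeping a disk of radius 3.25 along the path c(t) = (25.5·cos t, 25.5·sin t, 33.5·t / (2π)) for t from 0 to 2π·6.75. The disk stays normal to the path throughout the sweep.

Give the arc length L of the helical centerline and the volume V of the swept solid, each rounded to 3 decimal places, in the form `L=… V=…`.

2πR = 2π·25.5 = 160.221225
per-turn = √(160.221225² + 33.5²) = √(25670.8410 + 1122.25) = √26793.0910 = 163.685953
L = 6.75 × 163.685953 = 1104.880179
V = π·3.25² × L = 33.183072 × 1104.880179 = 36663.318990

L=1104.880 V=36663.319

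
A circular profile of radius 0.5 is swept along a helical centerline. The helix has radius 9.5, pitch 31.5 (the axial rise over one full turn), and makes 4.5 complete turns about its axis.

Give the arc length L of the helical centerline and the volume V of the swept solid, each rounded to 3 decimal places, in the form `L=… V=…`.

2πR = 2π·9.5 = 59.690260
per-turn = √(59.690260² + 31.5²) = √(3562.9272 + 992.25) = √4555.1772 = 67.492053
L = 4.5 × 67.492053 = 303.714238
V = π·0.5² × L = 0.785398 × 303.714238 = 238.536604

L=303.714 V=238.537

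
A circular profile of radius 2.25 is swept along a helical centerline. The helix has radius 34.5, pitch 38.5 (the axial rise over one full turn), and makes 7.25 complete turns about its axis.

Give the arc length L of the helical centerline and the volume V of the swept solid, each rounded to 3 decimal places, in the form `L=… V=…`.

2πR = 2π·34.5 = 216.769893
per-turn = √(216.769893² + 38.5²) = √(46989.1866 + 1482.25) = √48471.4366 = 220.162296
L = 7.25 × 220.162296 = 1596.176646
V = π·2.25² × L = 15.904313 × 1596.176646 = 25386.092669

L=1596.177 V=25386.093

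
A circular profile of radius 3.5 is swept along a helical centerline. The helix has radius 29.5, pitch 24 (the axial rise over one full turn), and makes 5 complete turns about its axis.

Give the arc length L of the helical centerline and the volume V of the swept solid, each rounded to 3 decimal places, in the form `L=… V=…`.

2πR = 2π·29.5 = 185.353967
per-turn = √(185.353967² + 24²) = √(34356.0929 + 576) = √34932.0929 = 186.901292
L = 5 × 186.901292 = 934.506460
V = π·3.5² × L = 38.484510 × 934.506460 = 35964.023195

L=934.506 V=35964.023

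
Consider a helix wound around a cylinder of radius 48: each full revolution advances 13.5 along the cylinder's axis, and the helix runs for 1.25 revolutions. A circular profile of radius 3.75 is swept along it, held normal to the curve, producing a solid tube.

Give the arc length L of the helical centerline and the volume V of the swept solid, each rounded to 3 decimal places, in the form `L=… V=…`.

2πR = 2π·48 = 301.592895
per-turn = √(301.592895² + 13.5²) = √(90958.2742 + 182.25) = √91140.5242 = 301.894889
L = 1.25 × 301.894889 = 377.368612
V = π·3.75² × L = 44.178647 × 377.368612 = 16671.634563

L=377.369 V=16671.635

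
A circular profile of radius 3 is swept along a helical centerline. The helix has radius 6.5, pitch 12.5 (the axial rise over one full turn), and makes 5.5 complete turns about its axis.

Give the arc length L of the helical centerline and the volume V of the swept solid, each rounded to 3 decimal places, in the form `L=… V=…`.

L=234.909 V=6641.908

2πR = 2π·6.5 = 40.840704
per-turn = √(40.840704² + 12.5²) = √(1667.9631 + 156.25) = √1824.2131 = 42.710808
L = 5.5 × 42.710808 = 234.909446
V = π·3² × L = 28.274334 × 234.909446 = 6641.908095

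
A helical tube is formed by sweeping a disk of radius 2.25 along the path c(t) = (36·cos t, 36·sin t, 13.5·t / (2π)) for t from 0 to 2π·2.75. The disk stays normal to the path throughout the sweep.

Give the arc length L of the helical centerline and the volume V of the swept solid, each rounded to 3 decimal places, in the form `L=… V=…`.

2πR = 2π·36 = 226.194671
per-turn = √(226.194671² + 13.5²) = √(51164.0292 + 182.25) = √51346.2792 = 226.597174
L = 2.75 × 226.597174 = 623.142228
V = π·2.25² × L = 15.904313 × 623.142228 = 9910.648922

L=623.142 V=9910.649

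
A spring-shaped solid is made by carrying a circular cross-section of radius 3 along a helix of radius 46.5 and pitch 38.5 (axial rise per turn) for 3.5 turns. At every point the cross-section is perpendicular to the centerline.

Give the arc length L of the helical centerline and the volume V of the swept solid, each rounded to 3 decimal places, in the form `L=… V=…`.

L=1031.428 V=29162.952

2πR = 2π·46.5 = 292.168117
per-turn = √(292.168117² + 38.5²) = √(85362.2085 + 1482.25) = √86844.4585 = 294.693839
L = 3.5 × 294.693839 = 1031.428435
V = π·3² × L = 28.274334 × 1031.428435 = 29162.951942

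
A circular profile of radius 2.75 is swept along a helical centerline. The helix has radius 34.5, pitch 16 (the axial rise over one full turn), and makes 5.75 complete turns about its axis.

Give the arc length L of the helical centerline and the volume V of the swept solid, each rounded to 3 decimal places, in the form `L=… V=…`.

2πR = 2π·34.5 = 216.769893
per-turn = √(216.769893² + 16²) = √(46989.1866 + 256) = √47245.1866 = 217.359579
L = 5.75 × 217.359579 = 1249.817579
V = π·2.75² × L = 23.758294 × 1249.817579 = 29693.534038

L=1249.818 V=29693.534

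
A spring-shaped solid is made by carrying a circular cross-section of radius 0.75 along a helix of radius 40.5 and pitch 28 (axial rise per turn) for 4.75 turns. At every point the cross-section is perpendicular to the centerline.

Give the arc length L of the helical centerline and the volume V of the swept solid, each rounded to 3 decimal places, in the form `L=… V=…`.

L=1216.023 V=2148.890

2πR = 2π·40.5 = 254.469005
per-turn = √(254.469005² + 28²) = √(64754.4745 + 784) = √65538.4745 = 256.004833
L = 4.75 × 256.004833 = 1216.022956
V = π·0.75² × L = 1.767146 × 1216.022956 = 2148.889942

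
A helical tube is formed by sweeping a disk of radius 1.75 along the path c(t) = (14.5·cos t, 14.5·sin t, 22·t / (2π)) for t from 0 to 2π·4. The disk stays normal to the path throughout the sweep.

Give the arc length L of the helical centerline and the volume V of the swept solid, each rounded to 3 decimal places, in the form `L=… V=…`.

L=374.899 V=3606.953

2πR = 2π·14.5 = 91.106187
per-turn = √(91.106187² + 22²) = √(8300.3373 + 484) = √8784.3373 = 93.724796
L = 4 × 93.724796 = 374.899182
V = π·1.75² × L = 9.621128 × 374.899182 = 3606.952832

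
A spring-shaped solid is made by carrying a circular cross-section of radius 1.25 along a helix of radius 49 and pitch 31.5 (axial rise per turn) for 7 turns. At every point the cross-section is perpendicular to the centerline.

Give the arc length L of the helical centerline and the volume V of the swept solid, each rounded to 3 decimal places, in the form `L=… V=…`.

2πR = 2π·49 = 307.876080
per-turn = √(307.876080² + 31.5²) = √(94787.6807 + 992.25) = √95779.9307 = 309.483329
L = 7 × 309.483329 = 2166.383300
V = π·1.25² × L = 4.908739 × 2166.383300 = 10634.209157

L=2166.383 V=10634.209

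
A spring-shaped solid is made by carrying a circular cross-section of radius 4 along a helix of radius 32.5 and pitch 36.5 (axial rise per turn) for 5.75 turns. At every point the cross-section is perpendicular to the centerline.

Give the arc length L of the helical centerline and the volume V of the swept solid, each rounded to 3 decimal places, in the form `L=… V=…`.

L=1192.780 V=59955.645

2πR = 2π·32.5 = 204.203522
per-turn = √(204.203522² + 36.5²) = √(41699.0786 + 1332.25) = √43031.3286 = 207.439940
L = 5.75 × 207.439940 = 1192.779653
V = π·4² × L = 50.265482 × 1192.779653 = 59955.644746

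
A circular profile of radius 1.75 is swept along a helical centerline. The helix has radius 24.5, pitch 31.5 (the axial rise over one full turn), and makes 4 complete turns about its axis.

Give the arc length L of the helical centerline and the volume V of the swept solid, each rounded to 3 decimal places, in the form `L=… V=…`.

L=628.512 V=6046.989

2πR = 2π·24.5 = 153.938040
per-turn = √(153.938040² + 31.5²) = √(23696.9202 + 992.25) = √24689.1702 = 157.127878
L = 4 × 157.127878 = 628.511514
V = π·1.75² × L = 9.621128 × 628.511514 = 6046.989408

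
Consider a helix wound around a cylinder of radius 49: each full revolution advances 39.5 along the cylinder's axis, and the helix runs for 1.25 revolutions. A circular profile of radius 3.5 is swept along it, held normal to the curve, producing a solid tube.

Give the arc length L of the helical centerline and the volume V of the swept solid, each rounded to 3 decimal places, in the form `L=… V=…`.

L=388.000 V=14931.972

2πR = 2π·49 = 307.876080
per-turn = √(307.876080² + 39.5²) = √(94787.6807 + 1560.25) = √96347.9307 = 310.399631
L = 1.25 × 310.399631 = 387.999538
V = π·3.5² × L = 38.484510 × 387.999538 = 14931.972112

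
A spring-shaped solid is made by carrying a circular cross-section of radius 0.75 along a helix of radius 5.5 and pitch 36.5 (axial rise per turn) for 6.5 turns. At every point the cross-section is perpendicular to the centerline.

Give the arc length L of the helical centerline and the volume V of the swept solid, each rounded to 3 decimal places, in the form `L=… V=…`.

2πR = 2π·5.5 = 34.557519
per-turn = √(34.557519² + 36.5²) = √(1194.2221 + 1332.25) = √2526.4721 = 50.264024
L = 6.5 × 50.264024 = 326.716158
V = π·0.75² × L = 1.767146 × 326.716158 = 577.355108

L=326.716 V=577.355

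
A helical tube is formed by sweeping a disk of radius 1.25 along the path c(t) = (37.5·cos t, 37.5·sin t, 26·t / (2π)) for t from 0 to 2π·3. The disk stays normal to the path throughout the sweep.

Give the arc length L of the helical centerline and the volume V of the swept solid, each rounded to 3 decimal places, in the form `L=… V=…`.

2πR = 2π·37.5 = 235.619449
per-turn = √(235.619449² + 26²) = √(55516.5248 + 676) = √56192.5248 = 237.049625
L = 3 × 237.049625 = 711.148875
V = π·1.25² × L = 4.908739 × 711.148875 = 3490.843878

L=711.149 V=3490.844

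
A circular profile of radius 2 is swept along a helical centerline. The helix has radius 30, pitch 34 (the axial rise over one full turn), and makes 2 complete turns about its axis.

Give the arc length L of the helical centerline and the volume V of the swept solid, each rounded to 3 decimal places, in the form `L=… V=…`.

2πR = 2π·30 = 188.495559
per-turn = √(188.495559² + 34²) = √(35530.5758 + 1156) = √36686.5758 = 191.537401
L = 2 × 191.537401 = 383.074801
V = π·2² × L = 12.566371 × 383.074801 = 4813.859926

L=383.075 V=4813.860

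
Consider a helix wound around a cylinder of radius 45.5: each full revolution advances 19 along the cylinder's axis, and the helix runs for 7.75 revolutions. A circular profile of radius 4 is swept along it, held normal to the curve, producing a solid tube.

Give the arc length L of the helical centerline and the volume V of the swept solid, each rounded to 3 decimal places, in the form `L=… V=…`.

L=2220.496 V=111614.301

2πR = 2π·45.5 = 285.884931
per-turn = √(285.884931² + 19²) = √(81730.1940 + 361) = √82091.1940 = 286.515609
L = 7.75 × 286.515609 = 2220.495968
V = π·4² × L = 50.265482 × 2220.495968 = 111614.301109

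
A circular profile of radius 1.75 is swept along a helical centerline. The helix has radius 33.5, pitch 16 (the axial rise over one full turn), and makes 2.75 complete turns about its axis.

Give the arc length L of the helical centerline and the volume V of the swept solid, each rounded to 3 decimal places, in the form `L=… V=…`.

2πR = 2π·33.5 = 210.486708
per-turn = √(210.486708² + 16²) = √(44304.6542 + 256) = √44560.6542 = 211.093946
L = 2.75 × 211.093946 = 580.508352
V = π·1.75² × L = 9.621128 × 580.508352 = 5585.144873

L=580.508 V=5585.145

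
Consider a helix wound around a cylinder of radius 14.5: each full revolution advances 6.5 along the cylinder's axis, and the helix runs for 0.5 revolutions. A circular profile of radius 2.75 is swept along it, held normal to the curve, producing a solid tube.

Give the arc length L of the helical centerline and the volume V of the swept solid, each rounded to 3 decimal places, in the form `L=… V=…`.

2πR = 2π·14.5 = 91.106187
per-turn = √(91.106187² + 6.5²) = √(8300.3373 + 42.25) = √8342.5873 = 91.337765
L = 0.5 × 91.337765 = 45.668882
V = π·2.75² × L = 23.758294 × 45.668882 = 1085.014756

L=45.669 V=1085.015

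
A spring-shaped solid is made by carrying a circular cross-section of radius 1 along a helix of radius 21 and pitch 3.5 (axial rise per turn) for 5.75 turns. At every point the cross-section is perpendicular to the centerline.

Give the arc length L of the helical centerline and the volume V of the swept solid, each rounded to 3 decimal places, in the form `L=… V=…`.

L=758.961 V=2384.348

2πR = 2π·21 = 131.946891
per-turn = √(131.946891² + 3.5²) = √(17409.9822 + 12.25) = √17422.2322 = 131.993303
L = 5.75 × 131.993303 = 758.961495
V = π·1² × L = 3.141593 × 758.961495 = 2384.347857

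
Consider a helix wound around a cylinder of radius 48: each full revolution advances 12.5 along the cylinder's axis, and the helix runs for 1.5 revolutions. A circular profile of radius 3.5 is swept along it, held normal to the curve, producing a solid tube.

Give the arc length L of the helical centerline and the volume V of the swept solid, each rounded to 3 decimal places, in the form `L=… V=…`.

L=452.778 V=17424.929

2πR = 2π·48 = 301.592895
per-turn = √(301.592895² + 12.5²) = √(90958.2742 + 156.25) = √91114.5242 = 301.851825
L = 1.5 × 301.851825 = 452.777737
V = π·3.5² × L = 38.484510 × 452.777737 = 17424.929360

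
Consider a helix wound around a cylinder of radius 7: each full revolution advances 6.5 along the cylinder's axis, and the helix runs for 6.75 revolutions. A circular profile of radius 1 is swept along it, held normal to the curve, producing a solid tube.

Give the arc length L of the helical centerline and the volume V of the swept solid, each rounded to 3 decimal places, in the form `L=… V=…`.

L=300.105 V=942.808

2πR = 2π·7 = 43.982297
per-turn = √(43.982297² + 6.5²) = √(1934.4425 + 42.25) = √1976.6925 = 44.460010
L = 6.75 × 44.460010 = 300.105065
V = π·1² × L = 3.141593 × 300.105065 = 942.807869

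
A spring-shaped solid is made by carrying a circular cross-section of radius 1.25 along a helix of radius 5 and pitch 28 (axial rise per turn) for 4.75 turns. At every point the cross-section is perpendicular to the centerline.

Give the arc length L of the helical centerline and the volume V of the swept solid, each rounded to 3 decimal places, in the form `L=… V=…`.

L=199.893 V=981.223

2πR = 2π·5 = 31.415927
per-turn = √(31.415927² + 28²) = √(986.9604 + 784) = √1770.9604 = 42.082781
L = 4.75 × 42.082781 = 199.893209
V = π·1.25² × L = 4.908739 × 199.893209 = 981.223494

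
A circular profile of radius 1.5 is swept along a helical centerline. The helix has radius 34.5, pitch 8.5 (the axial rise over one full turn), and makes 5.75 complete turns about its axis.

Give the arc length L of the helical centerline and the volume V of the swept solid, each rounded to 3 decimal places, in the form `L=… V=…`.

L=1247.385 V=8817.243

2πR = 2π·34.5 = 216.769893
per-turn = √(216.769893² + 8.5²) = √(46989.1866 + 72.25) = √47061.4366 = 216.936480
L = 5.75 × 216.936480 = 1247.384763
V = π·1.5² × L = 7.068583 × 1247.384763 = 8817.243315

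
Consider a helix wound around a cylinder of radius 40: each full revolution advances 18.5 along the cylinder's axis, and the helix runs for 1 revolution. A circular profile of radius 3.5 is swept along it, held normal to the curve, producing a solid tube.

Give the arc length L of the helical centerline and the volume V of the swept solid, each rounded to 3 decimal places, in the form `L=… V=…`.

2πR = 2π·40 = 251.327412
per-turn = √(251.327412² + 18.5²) = √(63165.4682 + 342.25) = √63507.7182 = 252.007377
L = 1 × 252.007377 = 252.007377
V = π·3.5² × L = 38.484510 × 252.007377 = 9698.380430

L=252.007 V=9698.380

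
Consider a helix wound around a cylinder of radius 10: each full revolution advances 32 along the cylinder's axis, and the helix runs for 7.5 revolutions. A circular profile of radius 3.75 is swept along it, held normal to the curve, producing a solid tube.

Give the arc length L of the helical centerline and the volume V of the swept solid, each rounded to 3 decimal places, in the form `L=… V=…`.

2πR = 2π·10 = 62.831853
per-turn = √(62.831853² + 32²) = √(3947.8418 + 1024) = √4971.8418 = 70.511288
L = 7.5 × 70.511288 = 528.834661
V = π·3.75² × L = 44.178647 × 528.834661 = 23363.199661

L=528.835 V=23363.200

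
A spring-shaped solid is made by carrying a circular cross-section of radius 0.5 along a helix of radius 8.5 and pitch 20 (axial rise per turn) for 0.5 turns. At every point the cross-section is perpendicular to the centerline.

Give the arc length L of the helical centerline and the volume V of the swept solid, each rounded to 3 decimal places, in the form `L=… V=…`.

2πR = 2π·8.5 = 53.407075
per-turn = √(53.407075² + 20²) = √(2852.3157 + 400) = √3252.3157 = 57.029077
L = 0.5 × 57.029077 = 28.514539
V = π·0.5² × L = 0.785398 × 28.514539 = 22.395266

L=28.515 V=22.395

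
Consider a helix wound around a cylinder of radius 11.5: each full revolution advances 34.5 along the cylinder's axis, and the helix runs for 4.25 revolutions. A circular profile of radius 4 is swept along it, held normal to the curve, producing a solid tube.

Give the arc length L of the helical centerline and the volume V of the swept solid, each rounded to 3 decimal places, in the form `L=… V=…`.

L=340.299 V=17105.306

2πR = 2π·11.5 = 72.256631
per-turn = √(72.256631² + 34.5²) = √(5221.0207 + 1190.25) = √6411.2707 = 80.070411
L = 4.25 × 80.070411 = 340.299247
V = π·4² × L = 50.265482 × 340.299247 = 17105.305832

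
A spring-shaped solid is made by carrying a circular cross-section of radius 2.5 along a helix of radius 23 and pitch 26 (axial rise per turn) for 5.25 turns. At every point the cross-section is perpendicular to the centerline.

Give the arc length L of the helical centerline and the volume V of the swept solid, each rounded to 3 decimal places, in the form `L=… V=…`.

L=770.876 V=15136.115

2πR = 2π·23 = 144.513262
per-turn = √(144.513262² + 26²) = √(20884.0829 + 676) = √21560.0829 = 146.833521
L = 5.25 × 146.833521 = 770.875986
V = π·2.5² × L = 19.634954 × 770.875986 = 15136.114584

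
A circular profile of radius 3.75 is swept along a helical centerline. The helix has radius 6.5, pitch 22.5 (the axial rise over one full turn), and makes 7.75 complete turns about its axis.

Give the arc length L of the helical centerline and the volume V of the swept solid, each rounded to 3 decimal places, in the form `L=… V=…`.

L=361.371 V=15964.862

2πR = 2π·6.5 = 40.840704
per-turn = √(40.840704² + 22.5²) = √(1667.9631 + 506.25) = √2174.2131 = 46.628459
L = 7.75 × 46.628459 = 361.370554
V = π·3.75² × L = 44.178647 × 361.370554 = 15964.862008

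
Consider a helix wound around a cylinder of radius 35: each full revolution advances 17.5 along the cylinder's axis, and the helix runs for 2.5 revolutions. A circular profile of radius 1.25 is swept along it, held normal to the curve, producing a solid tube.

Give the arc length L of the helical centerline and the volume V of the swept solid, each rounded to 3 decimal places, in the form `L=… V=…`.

L=551.517 V=2707.251

2πR = 2π·35 = 219.911486
per-turn = √(219.911486² + 17.5²) = √(48361.0616 + 306.25) = √48667.3116 = 220.606690
L = 2.5 × 220.606690 = 551.516724
V = π·1.25² × L = 4.908739 × 551.516724 = 2707.251390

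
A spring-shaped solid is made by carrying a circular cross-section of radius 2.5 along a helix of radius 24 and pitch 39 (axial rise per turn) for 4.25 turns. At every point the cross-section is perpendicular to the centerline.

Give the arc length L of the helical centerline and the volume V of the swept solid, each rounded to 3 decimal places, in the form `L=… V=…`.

2πR = 2π·24 = 150.796447
per-turn = √(150.796447² + 39²) = √(22739.5685 + 1521) = √24260.5685 = 155.758045
L = 4.25 × 155.758045 = 661.971691
V = π·2.5² × L = 19.634954 × 661.971691 = 12997.783752

L=661.972 V=12997.784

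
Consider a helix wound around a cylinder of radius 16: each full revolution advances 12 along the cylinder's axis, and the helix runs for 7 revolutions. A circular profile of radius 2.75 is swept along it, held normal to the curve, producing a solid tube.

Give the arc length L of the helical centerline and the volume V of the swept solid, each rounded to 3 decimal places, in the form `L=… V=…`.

L=708.712 V=16837.798

2πR = 2π·16 = 100.530965
per-turn = √(100.530965² + 12²) = √(10106.4749 + 144) = √10250.4749 = 101.244629
L = 7 × 101.244629 = 708.712403
V = π·2.75² × L = 23.758294 × 708.712403 = 16837.797950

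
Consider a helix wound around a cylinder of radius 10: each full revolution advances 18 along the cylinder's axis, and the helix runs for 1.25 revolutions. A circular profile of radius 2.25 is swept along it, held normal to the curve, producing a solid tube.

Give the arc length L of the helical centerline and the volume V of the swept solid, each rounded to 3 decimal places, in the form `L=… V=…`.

2πR = 2π·10 = 62.831853
per-turn = √(62.831853² + 18²) = √(3947.8418 + 324) = √4271.8418 = 65.359328
L = 1.25 × 65.359328 = 81.699160
V = π·2.25² × L = 15.904313 × 81.699160 = 1299.368997

L=81.699 V=1299.369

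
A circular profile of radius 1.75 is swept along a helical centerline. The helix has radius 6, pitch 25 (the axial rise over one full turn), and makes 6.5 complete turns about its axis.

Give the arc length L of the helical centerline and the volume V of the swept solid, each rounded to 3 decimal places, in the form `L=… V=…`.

2πR = 2π·6 = 37.699112
per-turn = √(37.699112² + 25²) = √(1421.2230 + 625) = √2046.2230 = 45.235197
L = 6.5 × 45.235197 = 294.028780
V = π·1.75² × L = 9.621128 × 294.028780 = 2828.888377

L=294.029 V=2828.888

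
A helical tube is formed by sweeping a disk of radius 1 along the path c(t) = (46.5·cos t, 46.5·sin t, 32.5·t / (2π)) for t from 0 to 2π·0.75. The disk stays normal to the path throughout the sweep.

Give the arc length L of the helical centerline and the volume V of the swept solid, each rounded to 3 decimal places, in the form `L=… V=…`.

L=220.478 V=692.651

2πR = 2π·46.5 = 292.168117
per-turn = √(292.168117² + 32.5²) = √(85362.2085 + 1056.25) = √86418.4585 = 293.970166
L = 0.75 × 293.970166 = 220.477624
V = π·1² × L = 3.141593 × 220.477624 = 692.650885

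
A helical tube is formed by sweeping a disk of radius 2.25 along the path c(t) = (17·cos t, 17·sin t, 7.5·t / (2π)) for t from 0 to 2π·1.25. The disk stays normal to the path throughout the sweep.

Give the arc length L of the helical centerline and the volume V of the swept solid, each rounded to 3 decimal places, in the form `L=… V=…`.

2πR = 2π·17 = 106.814150
per-turn = √(106.814150² + 7.5²) = √(11409.2627 + 56.25) = √11465.5127 = 107.077134
L = 1.25 × 107.077134 = 133.846418
V = π·2.25² × L = 15.904313 × 133.846418 = 2128.735298

L=133.846 V=2128.735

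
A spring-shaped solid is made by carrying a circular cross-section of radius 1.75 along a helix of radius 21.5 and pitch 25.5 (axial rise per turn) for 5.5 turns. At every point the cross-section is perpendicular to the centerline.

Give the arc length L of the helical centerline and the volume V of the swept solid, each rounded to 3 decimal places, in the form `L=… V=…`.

2πR = 2π·21.5 = 135.088484
per-turn = √(135.088484² + 25.5²) = √(18248.8985 + 650.25) = √18899.1485 = 137.474174
L = 5.5 × 137.474174 = 756.107957
V = π·1.75² × L = 9.621128 × 756.107957 = 7274.611063

L=756.108 V=7274.611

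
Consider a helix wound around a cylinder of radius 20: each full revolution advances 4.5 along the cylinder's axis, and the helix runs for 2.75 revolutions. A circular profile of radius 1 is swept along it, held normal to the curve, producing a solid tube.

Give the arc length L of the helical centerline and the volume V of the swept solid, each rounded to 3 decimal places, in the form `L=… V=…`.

L=345.797 V=1086.352

2πR = 2π·20 = 125.663706
per-turn = √(125.663706² + 4.5²) = √(15791.3670 + 20.25) = √15811.6170 = 125.744253
L = 2.75 × 125.744253 = 345.796694
V = π·1² × L = 3.141593 × 345.796694 = 1086.352355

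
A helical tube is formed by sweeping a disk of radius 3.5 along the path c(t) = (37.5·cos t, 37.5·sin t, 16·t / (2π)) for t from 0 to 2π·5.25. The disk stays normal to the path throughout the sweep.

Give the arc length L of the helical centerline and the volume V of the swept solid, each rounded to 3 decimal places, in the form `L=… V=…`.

L=1239.851 V=47715.054

2πR = 2π·37.5 = 235.619449
per-turn = √(235.619449² + 16²) = √(55516.5248 + 256) = √55772.5248 = 236.162073
L = 5.25 × 236.162073 = 1239.850884
V = π·3.5² × L = 38.484510 × 1239.850884 = 47715.053737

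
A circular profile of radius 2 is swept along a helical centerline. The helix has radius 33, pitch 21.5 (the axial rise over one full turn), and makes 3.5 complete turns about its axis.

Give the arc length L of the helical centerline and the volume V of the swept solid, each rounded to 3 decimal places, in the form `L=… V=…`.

2πR = 2π·33 = 207.345115
per-turn = √(207.345115² + 21.5²) = √(42991.9968 + 462.25) = √43454.2468 = 208.456822
L = 3.5 × 208.456822 = 729.598878
V = π·2² × L = 12.566371 × 729.598878 = 9168.409902

L=729.599 V=9168.410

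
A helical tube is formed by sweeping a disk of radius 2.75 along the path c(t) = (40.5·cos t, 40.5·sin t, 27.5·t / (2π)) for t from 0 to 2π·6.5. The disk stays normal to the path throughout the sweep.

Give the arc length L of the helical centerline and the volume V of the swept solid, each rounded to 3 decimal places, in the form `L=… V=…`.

L=1663.679 V=39526.178

2πR = 2π·40.5 = 254.469005
per-turn = √(254.469005² + 27.5²) = √(64754.4745 + 756.25) = √65510.7245 = 255.950629
L = 6.5 × 255.950629 = 1663.679088
V = π·2.75² × L = 23.758294 × 1663.679088 = 39526.177640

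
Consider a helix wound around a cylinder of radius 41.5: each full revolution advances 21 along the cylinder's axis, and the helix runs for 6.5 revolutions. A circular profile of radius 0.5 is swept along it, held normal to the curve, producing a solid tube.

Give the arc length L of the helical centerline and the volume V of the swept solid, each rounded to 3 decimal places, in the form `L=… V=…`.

L=1700.377 V=1335.473

2πR = 2π·41.5 = 260.752190
per-turn = √(260.752190² + 21²) = √(67991.7047 + 441) = √68432.7047 = 261.596454
L = 6.5 × 261.596454 = 1700.376951
V = π·0.5² × L = 0.785398 × 1700.376951 = 1335.472934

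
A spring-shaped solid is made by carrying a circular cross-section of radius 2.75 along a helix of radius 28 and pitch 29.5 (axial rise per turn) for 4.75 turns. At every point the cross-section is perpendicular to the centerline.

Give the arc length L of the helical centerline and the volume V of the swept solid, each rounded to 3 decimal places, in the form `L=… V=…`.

2πR = 2π·28 = 175.929189
per-turn = √(175.929189² + 29.5²) = √(30951.0794 + 870.25) = √31821.3294 = 178.385340
L = 4.75 × 178.385340 = 847.330363
V = π·2.75² × L = 23.758294 × 847.330363 = 20131.124262

L=847.330 V=20131.124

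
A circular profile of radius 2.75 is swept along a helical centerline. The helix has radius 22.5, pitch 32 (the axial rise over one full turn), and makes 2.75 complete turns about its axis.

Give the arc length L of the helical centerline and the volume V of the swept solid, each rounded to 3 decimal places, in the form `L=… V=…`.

L=398.607 V=9470.228

2πR = 2π·22.5 = 141.371669
per-turn = √(141.371669² + 32²) = √(19985.9489 + 1024) = √21009.9489 = 144.948090
L = 2.75 × 144.948090 = 398.607249
V = π·2.75² × L = 23.758294 × 398.607249 = 9470.228380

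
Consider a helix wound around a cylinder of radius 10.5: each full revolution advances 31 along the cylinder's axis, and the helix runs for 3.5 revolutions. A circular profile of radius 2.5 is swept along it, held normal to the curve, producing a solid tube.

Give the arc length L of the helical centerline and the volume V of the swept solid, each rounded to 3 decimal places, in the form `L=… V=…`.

L=255.128 V=5009.427

2πR = 2π·10.5 = 65.973446
per-turn = √(65.973446² + 31²) = √(4352.4955 + 961) = √5313.4955 = 72.893728
L = 3.5 × 72.893728 = 255.128047
V = π·2.5² × L = 19.634954 × 255.128047 = 5009.427489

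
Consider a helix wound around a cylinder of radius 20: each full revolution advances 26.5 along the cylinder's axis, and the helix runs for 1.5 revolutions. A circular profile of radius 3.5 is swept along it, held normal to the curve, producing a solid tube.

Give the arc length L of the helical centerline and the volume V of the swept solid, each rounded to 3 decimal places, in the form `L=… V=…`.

2πR = 2π·20 = 125.663706
per-turn = √(125.663706² + 26.5²) = √(15791.3670 + 702.25) = √16493.6170 = 128.427478
L = 1.5 × 128.427478 = 192.641217
V = π·3.5² × L = 38.484510 × 192.641217 = 7413.702829

L=192.641 V=7413.703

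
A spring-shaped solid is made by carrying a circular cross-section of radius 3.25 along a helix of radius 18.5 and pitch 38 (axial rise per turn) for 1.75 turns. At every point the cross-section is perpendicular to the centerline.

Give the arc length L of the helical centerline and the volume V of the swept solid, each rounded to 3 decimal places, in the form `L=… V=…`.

2πR = 2π·18.5 = 116.238928
per-turn = √(116.238928² + 38²) = √(13511.4884 + 1444) = √14955.4884 = 122.292634
L = 1.75 × 122.292634 = 214.012110
V = π·3.25² × L = 33.183072 × 214.012110 = 7101.579347

L=214.012 V=7101.579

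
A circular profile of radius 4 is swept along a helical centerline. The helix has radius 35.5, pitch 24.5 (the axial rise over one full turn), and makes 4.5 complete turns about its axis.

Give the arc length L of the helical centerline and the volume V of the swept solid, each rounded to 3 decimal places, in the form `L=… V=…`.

L=1009.776 V=50756.857

2πR = 2π·35.5 = 223.053078
per-turn = √(223.053078² + 24.5²) = √(49752.6758 + 600.25) = √50352.9258 = 224.394576
L = 4.5 × 224.394576 = 1009.775592
V = π·4² × L = 50.265482 × 1009.775592 = 50756.857330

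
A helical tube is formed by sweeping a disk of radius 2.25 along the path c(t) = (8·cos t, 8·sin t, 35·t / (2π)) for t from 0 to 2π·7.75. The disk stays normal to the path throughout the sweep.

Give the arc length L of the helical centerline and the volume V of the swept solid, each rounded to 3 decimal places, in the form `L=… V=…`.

L=474.691 V=7549.635

2πR = 2π·8 = 50.265482
per-turn = √(50.265482² + 35²) = √(2526.6187 + 1225) = √3751.6187 = 61.250459
L = 7.75 × 61.250459 = 474.691057
V = π·2.25² × L = 15.904313 × 474.691057 = 7549.635061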